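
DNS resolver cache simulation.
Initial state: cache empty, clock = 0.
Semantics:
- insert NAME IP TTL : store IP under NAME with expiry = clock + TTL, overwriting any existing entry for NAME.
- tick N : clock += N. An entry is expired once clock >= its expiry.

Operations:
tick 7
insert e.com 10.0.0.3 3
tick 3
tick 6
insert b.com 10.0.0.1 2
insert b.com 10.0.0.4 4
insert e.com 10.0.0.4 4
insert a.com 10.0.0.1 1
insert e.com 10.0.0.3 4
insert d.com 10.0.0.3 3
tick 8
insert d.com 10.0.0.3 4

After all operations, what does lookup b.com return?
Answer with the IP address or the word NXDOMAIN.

Op 1: tick 7 -> clock=7.
Op 2: insert e.com -> 10.0.0.3 (expiry=7+3=10). clock=7
Op 3: tick 3 -> clock=10. purged={e.com}
Op 4: tick 6 -> clock=16.
Op 5: insert b.com -> 10.0.0.1 (expiry=16+2=18). clock=16
Op 6: insert b.com -> 10.0.0.4 (expiry=16+4=20). clock=16
Op 7: insert e.com -> 10.0.0.4 (expiry=16+4=20). clock=16
Op 8: insert a.com -> 10.0.0.1 (expiry=16+1=17). clock=16
Op 9: insert e.com -> 10.0.0.3 (expiry=16+4=20). clock=16
Op 10: insert d.com -> 10.0.0.3 (expiry=16+3=19). clock=16
Op 11: tick 8 -> clock=24. purged={a.com,b.com,d.com,e.com}
Op 12: insert d.com -> 10.0.0.3 (expiry=24+4=28). clock=24
lookup b.com: not in cache (expired or never inserted)

Answer: NXDOMAIN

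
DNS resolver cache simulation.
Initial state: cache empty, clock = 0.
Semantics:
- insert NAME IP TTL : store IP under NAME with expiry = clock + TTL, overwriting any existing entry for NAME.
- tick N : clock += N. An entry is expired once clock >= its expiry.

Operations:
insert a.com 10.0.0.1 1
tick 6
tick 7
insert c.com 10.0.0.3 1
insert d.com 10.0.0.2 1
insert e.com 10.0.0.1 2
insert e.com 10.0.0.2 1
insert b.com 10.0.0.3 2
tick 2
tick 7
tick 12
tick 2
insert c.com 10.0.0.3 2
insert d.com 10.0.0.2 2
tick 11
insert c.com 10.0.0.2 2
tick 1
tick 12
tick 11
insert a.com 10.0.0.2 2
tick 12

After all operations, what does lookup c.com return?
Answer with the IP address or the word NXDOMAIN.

Answer: NXDOMAIN

Derivation:
Op 1: insert a.com -> 10.0.0.1 (expiry=0+1=1). clock=0
Op 2: tick 6 -> clock=6. purged={a.com}
Op 3: tick 7 -> clock=13.
Op 4: insert c.com -> 10.0.0.3 (expiry=13+1=14). clock=13
Op 5: insert d.com -> 10.0.0.2 (expiry=13+1=14). clock=13
Op 6: insert e.com -> 10.0.0.1 (expiry=13+2=15). clock=13
Op 7: insert e.com -> 10.0.0.2 (expiry=13+1=14). clock=13
Op 8: insert b.com -> 10.0.0.3 (expiry=13+2=15). clock=13
Op 9: tick 2 -> clock=15. purged={b.com,c.com,d.com,e.com}
Op 10: tick 7 -> clock=22.
Op 11: tick 12 -> clock=34.
Op 12: tick 2 -> clock=36.
Op 13: insert c.com -> 10.0.0.3 (expiry=36+2=38). clock=36
Op 14: insert d.com -> 10.0.0.2 (expiry=36+2=38). clock=36
Op 15: tick 11 -> clock=47. purged={c.com,d.com}
Op 16: insert c.com -> 10.0.0.2 (expiry=47+2=49). clock=47
Op 17: tick 1 -> clock=48.
Op 18: tick 12 -> clock=60. purged={c.com}
Op 19: tick 11 -> clock=71.
Op 20: insert a.com -> 10.0.0.2 (expiry=71+2=73). clock=71
Op 21: tick 12 -> clock=83. purged={a.com}
lookup c.com: not in cache (expired or never inserted)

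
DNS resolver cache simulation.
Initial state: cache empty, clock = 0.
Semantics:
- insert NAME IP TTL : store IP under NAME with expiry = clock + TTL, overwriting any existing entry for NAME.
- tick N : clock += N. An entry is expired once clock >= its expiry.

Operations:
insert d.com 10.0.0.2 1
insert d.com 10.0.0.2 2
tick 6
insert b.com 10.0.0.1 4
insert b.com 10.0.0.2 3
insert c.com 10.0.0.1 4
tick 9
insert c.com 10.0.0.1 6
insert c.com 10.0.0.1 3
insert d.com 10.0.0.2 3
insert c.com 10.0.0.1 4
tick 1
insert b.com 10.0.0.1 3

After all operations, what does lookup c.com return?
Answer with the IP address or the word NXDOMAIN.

Op 1: insert d.com -> 10.0.0.2 (expiry=0+1=1). clock=0
Op 2: insert d.com -> 10.0.0.2 (expiry=0+2=2). clock=0
Op 3: tick 6 -> clock=6. purged={d.com}
Op 4: insert b.com -> 10.0.0.1 (expiry=6+4=10). clock=6
Op 5: insert b.com -> 10.0.0.2 (expiry=6+3=9). clock=6
Op 6: insert c.com -> 10.0.0.1 (expiry=6+4=10). clock=6
Op 7: tick 9 -> clock=15. purged={b.com,c.com}
Op 8: insert c.com -> 10.0.0.1 (expiry=15+6=21). clock=15
Op 9: insert c.com -> 10.0.0.1 (expiry=15+3=18). clock=15
Op 10: insert d.com -> 10.0.0.2 (expiry=15+3=18). clock=15
Op 11: insert c.com -> 10.0.0.1 (expiry=15+4=19). clock=15
Op 12: tick 1 -> clock=16.
Op 13: insert b.com -> 10.0.0.1 (expiry=16+3=19). clock=16
lookup c.com: present, ip=10.0.0.1 expiry=19 > clock=16

Answer: 10.0.0.1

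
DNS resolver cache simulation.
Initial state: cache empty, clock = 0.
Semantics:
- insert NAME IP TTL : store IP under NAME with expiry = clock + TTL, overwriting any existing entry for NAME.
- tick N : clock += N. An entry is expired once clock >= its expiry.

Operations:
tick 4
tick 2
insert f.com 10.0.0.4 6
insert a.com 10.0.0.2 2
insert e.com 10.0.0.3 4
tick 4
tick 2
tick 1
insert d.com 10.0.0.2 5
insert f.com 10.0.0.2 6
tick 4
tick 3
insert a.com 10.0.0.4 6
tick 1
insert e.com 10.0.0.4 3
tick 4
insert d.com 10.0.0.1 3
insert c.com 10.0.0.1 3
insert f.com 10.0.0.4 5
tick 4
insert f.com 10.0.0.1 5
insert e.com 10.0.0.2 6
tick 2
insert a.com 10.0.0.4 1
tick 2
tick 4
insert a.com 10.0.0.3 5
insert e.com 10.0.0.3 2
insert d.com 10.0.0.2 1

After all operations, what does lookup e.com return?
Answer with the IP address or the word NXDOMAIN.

Op 1: tick 4 -> clock=4.
Op 2: tick 2 -> clock=6.
Op 3: insert f.com -> 10.0.0.4 (expiry=6+6=12). clock=6
Op 4: insert a.com -> 10.0.0.2 (expiry=6+2=8). clock=6
Op 5: insert e.com -> 10.0.0.3 (expiry=6+4=10). clock=6
Op 6: tick 4 -> clock=10. purged={a.com,e.com}
Op 7: tick 2 -> clock=12. purged={f.com}
Op 8: tick 1 -> clock=13.
Op 9: insert d.com -> 10.0.0.2 (expiry=13+5=18). clock=13
Op 10: insert f.com -> 10.0.0.2 (expiry=13+6=19). clock=13
Op 11: tick 4 -> clock=17.
Op 12: tick 3 -> clock=20. purged={d.com,f.com}
Op 13: insert a.com -> 10.0.0.4 (expiry=20+6=26). clock=20
Op 14: tick 1 -> clock=21.
Op 15: insert e.com -> 10.0.0.4 (expiry=21+3=24). clock=21
Op 16: tick 4 -> clock=25. purged={e.com}
Op 17: insert d.com -> 10.0.0.1 (expiry=25+3=28). clock=25
Op 18: insert c.com -> 10.0.0.1 (expiry=25+3=28). clock=25
Op 19: insert f.com -> 10.0.0.4 (expiry=25+5=30). clock=25
Op 20: tick 4 -> clock=29. purged={a.com,c.com,d.com}
Op 21: insert f.com -> 10.0.0.1 (expiry=29+5=34). clock=29
Op 22: insert e.com -> 10.0.0.2 (expiry=29+6=35). clock=29
Op 23: tick 2 -> clock=31.
Op 24: insert a.com -> 10.0.0.4 (expiry=31+1=32). clock=31
Op 25: tick 2 -> clock=33. purged={a.com}
Op 26: tick 4 -> clock=37. purged={e.com,f.com}
Op 27: insert a.com -> 10.0.0.3 (expiry=37+5=42). clock=37
Op 28: insert e.com -> 10.0.0.3 (expiry=37+2=39). clock=37
Op 29: insert d.com -> 10.0.0.2 (expiry=37+1=38). clock=37
lookup e.com: present, ip=10.0.0.3 expiry=39 > clock=37

Answer: 10.0.0.3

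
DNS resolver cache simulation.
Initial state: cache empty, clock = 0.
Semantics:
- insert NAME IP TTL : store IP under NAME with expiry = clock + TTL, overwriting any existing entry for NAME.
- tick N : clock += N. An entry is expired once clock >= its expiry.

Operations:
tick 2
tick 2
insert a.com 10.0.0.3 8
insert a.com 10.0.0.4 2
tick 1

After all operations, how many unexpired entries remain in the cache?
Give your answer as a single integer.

Answer: 1

Derivation:
Op 1: tick 2 -> clock=2.
Op 2: tick 2 -> clock=4.
Op 3: insert a.com -> 10.0.0.3 (expiry=4+8=12). clock=4
Op 4: insert a.com -> 10.0.0.4 (expiry=4+2=6). clock=4
Op 5: tick 1 -> clock=5.
Final cache (unexpired): {a.com} -> size=1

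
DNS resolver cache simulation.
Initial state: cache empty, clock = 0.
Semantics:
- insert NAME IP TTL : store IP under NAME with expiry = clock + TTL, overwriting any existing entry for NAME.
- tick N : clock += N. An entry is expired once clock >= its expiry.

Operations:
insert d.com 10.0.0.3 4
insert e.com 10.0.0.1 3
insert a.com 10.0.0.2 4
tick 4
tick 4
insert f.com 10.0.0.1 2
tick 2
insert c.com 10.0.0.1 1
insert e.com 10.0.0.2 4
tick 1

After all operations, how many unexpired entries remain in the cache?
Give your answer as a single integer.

Op 1: insert d.com -> 10.0.0.3 (expiry=0+4=4). clock=0
Op 2: insert e.com -> 10.0.0.1 (expiry=0+3=3). clock=0
Op 3: insert a.com -> 10.0.0.2 (expiry=0+4=4). clock=0
Op 4: tick 4 -> clock=4. purged={a.com,d.com,e.com}
Op 5: tick 4 -> clock=8.
Op 6: insert f.com -> 10.0.0.1 (expiry=8+2=10). clock=8
Op 7: tick 2 -> clock=10. purged={f.com}
Op 8: insert c.com -> 10.0.0.1 (expiry=10+1=11). clock=10
Op 9: insert e.com -> 10.0.0.2 (expiry=10+4=14). clock=10
Op 10: tick 1 -> clock=11. purged={c.com}
Final cache (unexpired): {e.com} -> size=1

Answer: 1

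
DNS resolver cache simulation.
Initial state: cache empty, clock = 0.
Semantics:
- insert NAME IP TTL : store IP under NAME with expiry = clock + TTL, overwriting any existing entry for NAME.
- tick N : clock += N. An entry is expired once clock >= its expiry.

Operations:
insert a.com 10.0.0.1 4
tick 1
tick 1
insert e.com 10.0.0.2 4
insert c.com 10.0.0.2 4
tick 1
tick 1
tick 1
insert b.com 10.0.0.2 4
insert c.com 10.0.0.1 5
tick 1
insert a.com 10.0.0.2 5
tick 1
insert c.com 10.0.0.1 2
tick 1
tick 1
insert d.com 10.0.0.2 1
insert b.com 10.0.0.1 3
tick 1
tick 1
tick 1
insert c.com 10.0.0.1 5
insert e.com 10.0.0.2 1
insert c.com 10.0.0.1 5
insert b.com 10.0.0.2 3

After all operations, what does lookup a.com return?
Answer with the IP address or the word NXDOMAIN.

Op 1: insert a.com -> 10.0.0.1 (expiry=0+4=4). clock=0
Op 2: tick 1 -> clock=1.
Op 3: tick 1 -> clock=2.
Op 4: insert e.com -> 10.0.0.2 (expiry=2+4=6). clock=2
Op 5: insert c.com -> 10.0.0.2 (expiry=2+4=6). clock=2
Op 6: tick 1 -> clock=3.
Op 7: tick 1 -> clock=4. purged={a.com}
Op 8: tick 1 -> clock=5.
Op 9: insert b.com -> 10.0.0.2 (expiry=5+4=9). clock=5
Op 10: insert c.com -> 10.0.0.1 (expiry=5+5=10). clock=5
Op 11: tick 1 -> clock=6. purged={e.com}
Op 12: insert a.com -> 10.0.0.2 (expiry=6+5=11). clock=6
Op 13: tick 1 -> clock=7.
Op 14: insert c.com -> 10.0.0.1 (expiry=7+2=9). clock=7
Op 15: tick 1 -> clock=8.
Op 16: tick 1 -> clock=9. purged={b.com,c.com}
Op 17: insert d.com -> 10.0.0.2 (expiry=9+1=10). clock=9
Op 18: insert b.com -> 10.0.0.1 (expiry=9+3=12). clock=9
Op 19: tick 1 -> clock=10. purged={d.com}
Op 20: tick 1 -> clock=11. purged={a.com}
Op 21: tick 1 -> clock=12. purged={b.com}
Op 22: insert c.com -> 10.0.0.1 (expiry=12+5=17). clock=12
Op 23: insert e.com -> 10.0.0.2 (expiry=12+1=13). clock=12
Op 24: insert c.com -> 10.0.0.1 (expiry=12+5=17). clock=12
Op 25: insert b.com -> 10.0.0.2 (expiry=12+3=15). clock=12
lookup a.com: not in cache (expired or never inserted)

Answer: NXDOMAIN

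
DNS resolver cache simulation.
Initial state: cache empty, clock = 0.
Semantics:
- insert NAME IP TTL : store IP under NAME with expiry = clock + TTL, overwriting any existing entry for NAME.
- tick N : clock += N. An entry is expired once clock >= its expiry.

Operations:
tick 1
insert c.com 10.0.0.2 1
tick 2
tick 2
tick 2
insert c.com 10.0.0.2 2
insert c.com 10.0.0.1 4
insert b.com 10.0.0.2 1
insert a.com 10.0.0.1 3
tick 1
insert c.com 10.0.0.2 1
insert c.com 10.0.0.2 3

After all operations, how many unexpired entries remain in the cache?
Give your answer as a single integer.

Op 1: tick 1 -> clock=1.
Op 2: insert c.com -> 10.0.0.2 (expiry=1+1=2). clock=1
Op 3: tick 2 -> clock=3. purged={c.com}
Op 4: tick 2 -> clock=5.
Op 5: tick 2 -> clock=7.
Op 6: insert c.com -> 10.0.0.2 (expiry=7+2=9). clock=7
Op 7: insert c.com -> 10.0.0.1 (expiry=7+4=11). clock=7
Op 8: insert b.com -> 10.0.0.2 (expiry=7+1=8). clock=7
Op 9: insert a.com -> 10.0.0.1 (expiry=7+3=10). clock=7
Op 10: tick 1 -> clock=8. purged={b.com}
Op 11: insert c.com -> 10.0.0.2 (expiry=8+1=9). clock=8
Op 12: insert c.com -> 10.0.0.2 (expiry=8+3=11). clock=8
Final cache (unexpired): {a.com,c.com} -> size=2

Answer: 2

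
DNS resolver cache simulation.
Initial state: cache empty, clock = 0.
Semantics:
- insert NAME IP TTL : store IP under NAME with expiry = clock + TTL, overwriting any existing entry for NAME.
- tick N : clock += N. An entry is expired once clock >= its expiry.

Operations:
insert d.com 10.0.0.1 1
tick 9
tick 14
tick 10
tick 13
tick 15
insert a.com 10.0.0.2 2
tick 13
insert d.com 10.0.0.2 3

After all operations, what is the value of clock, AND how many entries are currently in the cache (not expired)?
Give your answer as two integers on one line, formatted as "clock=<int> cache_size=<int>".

Op 1: insert d.com -> 10.0.0.1 (expiry=0+1=1). clock=0
Op 2: tick 9 -> clock=9. purged={d.com}
Op 3: tick 14 -> clock=23.
Op 4: tick 10 -> clock=33.
Op 5: tick 13 -> clock=46.
Op 6: tick 15 -> clock=61.
Op 7: insert a.com -> 10.0.0.2 (expiry=61+2=63). clock=61
Op 8: tick 13 -> clock=74. purged={a.com}
Op 9: insert d.com -> 10.0.0.2 (expiry=74+3=77). clock=74
Final clock = 74
Final cache (unexpired): {d.com} -> size=1

Answer: clock=74 cache_size=1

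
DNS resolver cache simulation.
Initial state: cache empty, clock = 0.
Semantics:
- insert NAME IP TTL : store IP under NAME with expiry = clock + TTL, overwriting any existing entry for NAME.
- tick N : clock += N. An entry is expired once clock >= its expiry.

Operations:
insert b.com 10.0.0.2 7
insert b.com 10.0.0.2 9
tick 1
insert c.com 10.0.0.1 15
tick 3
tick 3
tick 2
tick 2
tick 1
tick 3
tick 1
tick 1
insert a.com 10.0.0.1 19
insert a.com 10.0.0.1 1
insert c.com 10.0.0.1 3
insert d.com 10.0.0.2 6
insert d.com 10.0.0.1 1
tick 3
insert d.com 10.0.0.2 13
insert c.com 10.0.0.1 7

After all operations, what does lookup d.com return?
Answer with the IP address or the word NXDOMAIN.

Answer: 10.0.0.2

Derivation:
Op 1: insert b.com -> 10.0.0.2 (expiry=0+7=7). clock=0
Op 2: insert b.com -> 10.0.0.2 (expiry=0+9=9). clock=0
Op 3: tick 1 -> clock=1.
Op 4: insert c.com -> 10.0.0.1 (expiry=1+15=16). clock=1
Op 5: tick 3 -> clock=4.
Op 6: tick 3 -> clock=7.
Op 7: tick 2 -> clock=9. purged={b.com}
Op 8: tick 2 -> clock=11.
Op 9: tick 1 -> clock=12.
Op 10: tick 3 -> clock=15.
Op 11: tick 1 -> clock=16. purged={c.com}
Op 12: tick 1 -> clock=17.
Op 13: insert a.com -> 10.0.0.1 (expiry=17+19=36). clock=17
Op 14: insert a.com -> 10.0.0.1 (expiry=17+1=18). clock=17
Op 15: insert c.com -> 10.0.0.1 (expiry=17+3=20). clock=17
Op 16: insert d.com -> 10.0.0.2 (expiry=17+6=23). clock=17
Op 17: insert d.com -> 10.0.0.1 (expiry=17+1=18). clock=17
Op 18: tick 3 -> clock=20. purged={a.com,c.com,d.com}
Op 19: insert d.com -> 10.0.0.2 (expiry=20+13=33). clock=20
Op 20: insert c.com -> 10.0.0.1 (expiry=20+7=27). clock=20
lookup d.com: present, ip=10.0.0.2 expiry=33 > clock=20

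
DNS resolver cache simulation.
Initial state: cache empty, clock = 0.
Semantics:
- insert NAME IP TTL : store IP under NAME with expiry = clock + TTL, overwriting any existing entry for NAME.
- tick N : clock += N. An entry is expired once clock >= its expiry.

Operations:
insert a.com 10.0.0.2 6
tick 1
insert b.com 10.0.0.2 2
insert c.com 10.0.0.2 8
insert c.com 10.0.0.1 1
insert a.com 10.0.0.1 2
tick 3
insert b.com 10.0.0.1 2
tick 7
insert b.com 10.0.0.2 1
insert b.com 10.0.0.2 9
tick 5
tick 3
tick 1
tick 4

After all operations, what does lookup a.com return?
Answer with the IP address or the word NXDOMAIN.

Answer: NXDOMAIN

Derivation:
Op 1: insert a.com -> 10.0.0.2 (expiry=0+6=6). clock=0
Op 2: tick 1 -> clock=1.
Op 3: insert b.com -> 10.0.0.2 (expiry=1+2=3). clock=1
Op 4: insert c.com -> 10.0.0.2 (expiry=1+8=9). clock=1
Op 5: insert c.com -> 10.0.0.1 (expiry=1+1=2). clock=1
Op 6: insert a.com -> 10.0.0.1 (expiry=1+2=3). clock=1
Op 7: tick 3 -> clock=4. purged={a.com,b.com,c.com}
Op 8: insert b.com -> 10.0.0.1 (expiry=4+2=6). clock=4
Op 9: tick 7 -> clock=11. purged={b.com}
Op 10: insert b.com -> 10.0.0.2 (expiry=11+1=12). clock=11
Op 11: insert b.com -> 10.0.0.2 (expiry=11+9=20). clock=11
Op 12: tick 5 -> clock=16.
Op 13: tick 3 -> clock=19.
Op 14: tick 1 -> clock=20. purged={b.com}
Op 15: tick 4 -> clock=24.
lookup a.com: not in cache (expired or never inserted)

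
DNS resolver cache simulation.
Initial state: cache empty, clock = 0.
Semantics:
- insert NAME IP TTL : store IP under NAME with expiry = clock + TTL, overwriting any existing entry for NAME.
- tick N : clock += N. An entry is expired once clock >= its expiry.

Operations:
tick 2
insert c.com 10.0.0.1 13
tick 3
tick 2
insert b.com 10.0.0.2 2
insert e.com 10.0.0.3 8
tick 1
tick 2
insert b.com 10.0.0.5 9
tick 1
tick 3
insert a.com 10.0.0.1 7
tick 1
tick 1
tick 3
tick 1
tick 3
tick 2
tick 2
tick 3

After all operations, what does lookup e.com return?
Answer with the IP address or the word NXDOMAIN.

Answer: NXDOMAIN

Derivation:
Op 1: tick 2 -> clock=2.
Op 2: insert c.com -> 10.0.0.1 (expiry=2+13=15). clock=2
Op 3: tick 3 -> clock=5.
Op 4: tick 2 -> clock=7.
Op 5: insert b.com -> 10.0.0.2 (expiry=7+2=9). clock=7
Op 6: insert e.com -> 10.0.0.3 (expiry=7+8=15). clock=7
Op 7: tick 1 -> clock=8.
Op 8: tick 2 -> clock=10. purged={b.com}
Op 9: insert b.com -> 10.0.0.5 (expiry=10+9=19). clock=10
Op 10: tick 1 -> clock=11.
Op 11: tick 3 -> clock=14.
Op 12: insert a.com -> 10.0.0.1 (expiry=14+7=21). clock=14
Op 13: tick 1 -> clock=15. purged={c.com,e.com}
Op 14: tick 1 -> clock=16.
Op 15: tick 3 -> clock=19. purged={b.com}
Op 16: tick 1 -> clock=20.
Op 17: tick 3 -> clock=23. purged={a.com}
Op 18: tick 2 -> clock=25.
Op 19: tick 2 -> clock=27.
Op 20: tick 3 -> clock=30.
lookup e.com: not in cache (expired or never inserted)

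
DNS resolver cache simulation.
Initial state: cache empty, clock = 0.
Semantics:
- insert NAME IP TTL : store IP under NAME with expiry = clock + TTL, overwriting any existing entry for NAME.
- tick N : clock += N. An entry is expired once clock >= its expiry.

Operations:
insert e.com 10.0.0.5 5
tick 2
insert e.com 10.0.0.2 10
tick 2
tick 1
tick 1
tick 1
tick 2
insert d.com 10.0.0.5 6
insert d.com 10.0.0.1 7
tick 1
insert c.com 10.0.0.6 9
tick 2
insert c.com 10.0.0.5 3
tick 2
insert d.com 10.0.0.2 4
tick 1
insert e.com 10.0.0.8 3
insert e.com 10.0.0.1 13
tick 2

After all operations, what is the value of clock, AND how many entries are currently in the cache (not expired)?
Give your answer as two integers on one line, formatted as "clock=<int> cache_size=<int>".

Answer: clock=17 cache_size=2

Derivation:
Op 1: insert e.com -> 10.0.0.5 (expiry=0+5=5). clock=0
Op 2: tick 2 -> clock=2.
Op 3: insert e.com -> 10.0.0.2 (expiry=2+10=12). clock=2
Op 4: tick 2 -> clock=4.
Op 5: tick 1 -> clock=5.
Op 6: tick 1 -> clock=6.
Op 7: tick 1 -> clock=7.
Op 8: tick 2 -> clock=9.
Op 9: insert d.com -> 10.0.0.5 (expiry=9+6=15). clock=9
Op 10: insert d.com -> 10.0.0.1 (expiry=9+7=16). clock=9
Op 11: tick 1 -> clock=10.
Op 12: insert c.com -> 10.0.0.6 (expiry=10+9=19). clock=10
Op 13: tick 2 -> clock=12. purged={e.com}
Op 14: insert c.com -> 10.0.0.5 (expiry=12+3=15). clock=12
Op 15: tick 2 -> clock=14.
Op 16: insert d.com -> 10.0.0.2 (expiry=14+4=18). clock=14
Op 17: tick 1 -> clock=15. purged={c.com}
Op 18: insert e.com -> 10.0.0.8 (expiry=15+3=18). clock=15
Op 19: insert e.com -> 10.0.0.1 (expiry=15+13=28). clock=15
Op 20: tick 2 -> clock=17.
Final clock = 17
Final cache (unexpired): {d.com,e.com} -> size=2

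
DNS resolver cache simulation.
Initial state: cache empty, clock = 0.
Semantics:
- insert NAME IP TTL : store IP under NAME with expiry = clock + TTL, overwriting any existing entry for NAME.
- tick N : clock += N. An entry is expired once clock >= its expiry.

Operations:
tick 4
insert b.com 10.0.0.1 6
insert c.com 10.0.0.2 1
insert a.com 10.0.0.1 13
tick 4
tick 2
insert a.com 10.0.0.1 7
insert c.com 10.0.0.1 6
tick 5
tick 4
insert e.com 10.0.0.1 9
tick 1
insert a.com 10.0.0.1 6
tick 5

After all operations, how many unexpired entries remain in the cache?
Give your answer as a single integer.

Op 1: tick 4 -> clock=4.
Op 2: insert b.com -> 10.0.0.1 (expiry=4+6=10). clock=4
Op 3: insert c.com -> 10.0.0.2 (expiry=4+1=5). clock=4
Op 4: insert a.com -> 10.0.0.1 (expiry=4+13=17). clock=4
Op 5: tick 4 -> clock=8. purged={c.com}
Op 6: tick 2 -> clock=10. purged={b.com}
Op 7: insert a.com -> 10.0.0.1 (expiry=10+7=17). clock=10
Op 8: insert c.com -> 10.0.0.1 (expiry=10+6=16). clock=10
Op 9: tick 5 -> clock=15.
Op 10: tick 4 -> clock=19. purged={a.com,c.com}
Op 11: insert e.com -> 10.0.0.1 (expiry=19+9=28). clock=19
Op 12: tick 1 -> clock=20.
Op 13: insert a.com -> 10.0.0.1 (expiry=20+6=26). clock=20
Op 14: tick 5 -> clock=25.
Final cache (unexpired): {a.com,e.com} -> size=2

Answer: 2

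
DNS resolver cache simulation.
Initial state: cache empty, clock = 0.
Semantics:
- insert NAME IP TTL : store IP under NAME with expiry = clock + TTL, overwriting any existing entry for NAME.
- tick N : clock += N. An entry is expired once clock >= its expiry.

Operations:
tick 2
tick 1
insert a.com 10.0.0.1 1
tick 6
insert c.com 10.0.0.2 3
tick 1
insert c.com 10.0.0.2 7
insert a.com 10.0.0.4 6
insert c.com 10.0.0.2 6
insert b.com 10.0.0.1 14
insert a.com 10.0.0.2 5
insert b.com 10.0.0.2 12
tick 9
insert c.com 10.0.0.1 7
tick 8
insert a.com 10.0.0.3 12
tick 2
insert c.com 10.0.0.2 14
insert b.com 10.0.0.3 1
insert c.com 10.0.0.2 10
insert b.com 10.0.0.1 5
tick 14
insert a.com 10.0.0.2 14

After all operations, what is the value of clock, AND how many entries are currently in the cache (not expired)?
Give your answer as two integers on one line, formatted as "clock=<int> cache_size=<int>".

Op 1: tick 2 -> clock=2.
Op 2: tick 1 -> clock=3.
Op 3: insert a.com -> 10.0.0.1 (expiry=3+1=4). clock=3
Op 4: tick 6 -> clock=9. purged={a.com}
Op 5: insert c.com -> 10.0.0.2 (expiry=9+3=12). clock=9
Op 6: tick 1 -> clock=10.
Op 7: insert c.com -> 10.0.0.2 (expiry=10+7=17). clock=10
Op 8: insert a.com -> 10.0.0.4 (expiry=10+6=16). clock=10
Op 9: insert c.com -> 10.0.0.2 (expiry=10+6=16). clock=10
Op 10: insert b.com -> 10.0.0.1 (expiry=10+14=24). clock=10
Op 11: insert a.com -> 10.0.0.2 (expiry=10+5=15). clock=10
Op 12: insert b.com -> 10.0.0.2 (expiry=10+12=22). clock=10
Op 13: tick 9 -> clock=19. purged={a.com,c.com}
Op 14: insert c.com -> 10.0.0.1 (expiry=19+7=26). clock=19
Op 15: tick 8 -> clock=27. purged={b.com,c.com}
Op 16: insert a.com -> 10.0.0.3 (expiry=27+12=39). clock=27
Op 17: tick 2 -> clock=29.
Op 18: insert c.com -> 10.0.0.2 (expiry=29+14=43). clock=29
Op 19: insert b.com -> 10.0.0.3 (expiry=29+1=30). clock=29
Op 20: insert c.com -> 10.0.0.2 (expiry=29+10=39). clock=29
Op 21: insert b.com -> 10.0.0.1 (expiry=29+5=34). clock=29
Op 22: tick 14 -> clock=43. purged={a.com,b.com,c.com}
Op 23: insert a.com -> 10.0.0.2 (expiry=43+14=57). clock=43
Final clock = 43
Final cache (unexpired): {a.com} -> size=1

Answer: clock=43 cache_size=1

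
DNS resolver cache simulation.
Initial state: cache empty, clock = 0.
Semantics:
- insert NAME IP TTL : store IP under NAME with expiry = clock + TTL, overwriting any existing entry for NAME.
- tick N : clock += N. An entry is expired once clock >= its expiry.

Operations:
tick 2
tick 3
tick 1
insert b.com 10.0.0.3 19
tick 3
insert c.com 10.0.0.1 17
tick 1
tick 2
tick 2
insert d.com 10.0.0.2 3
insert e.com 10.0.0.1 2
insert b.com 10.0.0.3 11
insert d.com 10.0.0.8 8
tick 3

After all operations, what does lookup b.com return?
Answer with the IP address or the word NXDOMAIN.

Op 1: tick 2 -> clock=2.
Op 2: tick 3 -> clock=5.
Op 3: tick 1 -> clock=6.
Op 4: insert b.com -> 10.0.0.3 (expiry=6+19=25). clock=6
Op 5: tick 3 -> clock=9.
Op 6: insert c.com -> 10.0.0.1 (expiry=9+17=26). clock=9
Op 7: tick 1 -> clock=10.
Op 8: tick 2 -> clock=12.
Op 9: tick 2 -> clock=14.
Op 10: insert d.com -> 10.0.0.2 (expiry=14+3=17). clock=14
Op 11: insert e.com -> 10.0.0.1 (expiry=14+2=16). clock=14
Op 12: insert b.com -> 10.0.0.3 (expiry=14+11=25). clock=14
Op 13: insert d.com -> 10.0.0.8 (expiry=14+8=22). clock=14
Op 14: tick 3 -> clock=17. purged={e.com}
lookup b.com: present, ip=10.0.0.3 expiry=25 > clock=17

Answer: 10.0.0.3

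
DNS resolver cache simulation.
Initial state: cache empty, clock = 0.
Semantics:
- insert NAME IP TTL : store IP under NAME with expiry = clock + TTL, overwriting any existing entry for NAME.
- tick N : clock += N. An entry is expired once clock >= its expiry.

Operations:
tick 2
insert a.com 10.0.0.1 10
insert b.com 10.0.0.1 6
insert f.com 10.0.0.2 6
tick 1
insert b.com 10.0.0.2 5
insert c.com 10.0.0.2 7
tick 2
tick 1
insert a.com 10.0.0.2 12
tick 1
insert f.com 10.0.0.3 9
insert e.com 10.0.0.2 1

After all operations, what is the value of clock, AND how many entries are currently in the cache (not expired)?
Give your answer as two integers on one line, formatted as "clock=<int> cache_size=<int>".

Op 1: tick 2 -> clock=2.
Op 2: insert a.com -> 10.0.0.1 (expiry=2+10=12). clock=2
Op 3: insert b.com -> 10.0.0.1 (expiry=2+6=8). clock=2
Op 4: insert f.com -> 10.0.0.2 (expiry=2+6=8). clock=2
Op 5: tick 1 -> clock=3.
Op 6: insert b.com -> 10.0.0.2 (expiry=3+5=8). clock=3
Op 7: insert c.com -> 10.0.0.2 (expiry=3+7=10). clock=3
Op 8: tick 2 -> clock=5.
Op 9: tick 1 -> clock=6.
Op 10: insert a.com -> 10.0.0.2 (expiry=6+12=18). clock=6
Op 11: tick 1 -> clock=7.
Op 12: insert f.com -> 10.0.0.3 (expiry=7+9=16). clock=7
Op 13: insert e.com -> 10.0.0.2 (expiry=7+1=8). clock=7
Final clock = 7
Final cache (unexpired): {a.com,b.com,c.com,e.com,f.com} -> size=5

Answer: clock=7 cache_size=5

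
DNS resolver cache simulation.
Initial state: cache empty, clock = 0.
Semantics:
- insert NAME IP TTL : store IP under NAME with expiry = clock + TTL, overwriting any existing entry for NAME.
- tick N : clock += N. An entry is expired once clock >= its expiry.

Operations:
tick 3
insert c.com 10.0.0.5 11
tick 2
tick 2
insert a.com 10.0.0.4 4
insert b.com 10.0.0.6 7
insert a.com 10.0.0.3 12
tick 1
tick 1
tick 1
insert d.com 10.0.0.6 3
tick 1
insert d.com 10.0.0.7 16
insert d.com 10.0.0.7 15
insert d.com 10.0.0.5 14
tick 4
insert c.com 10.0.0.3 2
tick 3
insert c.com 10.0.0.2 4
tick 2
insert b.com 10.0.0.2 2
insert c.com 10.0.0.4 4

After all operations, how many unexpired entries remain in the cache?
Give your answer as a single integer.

Answer: 3

Derivation:
Op 1: tick 3 -> clock=3.
Op 2: insert c.com -> 10.0.0.5 (expiry=3+11=14). clock=3
Op 3: tick 2 -> clock=5.
Op 4: tick 2 -> clock=7.
Op 5: insert a.com -> 10.0.0.4 (expiry=7+4=11). clock=7
Op 6: insert b.com -> 10.0.0.6 (expiry=7+7=14). clock=7
Op 7: insert a.com -> 10.0.0.3 (expiry=7+12=19). clock=7
Op 8: tick 1 -> clock=8.
Op 9: tick 1 -> clock=9.
Op 10: tick 1 -> clock=10.
Op 11: insert d.com -> 10.0.0.6 (expiry=10+3=13). clock=10
Op 12: tick 1 -> clock=11.
Op 13: insert d.com -> 10.0.0.7 (expiry=11+16=27). clock=11
Op 14: insert d.com -> 10.0.0.7 (expiry=11+15=26). clock=11
Op 15: insert d.com -> 10.0.0.5 (expiry=11+14=25). clock=11
Op 16: tick 4 -> clock=15. purged={b.com,c.com}
Op 17: insert c.com -> 10.0.0.3 (expiry=15+2=17). clock=15
Op 18: tick 3 -> clock=18. purged={c.com}
Op 19: insert c.com -> 10.0.0.2 (expiry=18+4=22). clock=18
Op 20: tick 2 -> clock=20. purged={a.com}
Op 21: insert b.com -> 10.0.0.2 (expiry=20+2=22). clock=20
Op 22: insert c.com -> 10.0.0.4 (expiry=20+4=24). clock=20
Final cache (unexpired): {b.com,c.com,d.com} -> size=3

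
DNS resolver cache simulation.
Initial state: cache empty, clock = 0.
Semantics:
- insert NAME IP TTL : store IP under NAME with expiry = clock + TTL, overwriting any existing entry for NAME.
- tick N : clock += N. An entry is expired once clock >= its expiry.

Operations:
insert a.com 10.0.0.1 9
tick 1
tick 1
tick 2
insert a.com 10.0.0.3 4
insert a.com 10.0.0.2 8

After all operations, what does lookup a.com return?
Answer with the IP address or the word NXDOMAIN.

Op 1: insert a.com -> 10.0.0.1 (expiry=0+9=9). clock=0
Op 2: tick 1 -> clock=1.
Op 3: tick 1 -> clock=2.
Op 4: tick 2 -> clock=4.
Op 5: insert a.com -> 10.0.0.3 (expiry=4+4=8). clock=4
Op 6: insert a.com -> 10.0.0.2 (expiry=4+8=12). clock=4
lookup a.com: present, ip=10.0.0.2 expiry=12 > clock=4

Answer: 10.0.0.2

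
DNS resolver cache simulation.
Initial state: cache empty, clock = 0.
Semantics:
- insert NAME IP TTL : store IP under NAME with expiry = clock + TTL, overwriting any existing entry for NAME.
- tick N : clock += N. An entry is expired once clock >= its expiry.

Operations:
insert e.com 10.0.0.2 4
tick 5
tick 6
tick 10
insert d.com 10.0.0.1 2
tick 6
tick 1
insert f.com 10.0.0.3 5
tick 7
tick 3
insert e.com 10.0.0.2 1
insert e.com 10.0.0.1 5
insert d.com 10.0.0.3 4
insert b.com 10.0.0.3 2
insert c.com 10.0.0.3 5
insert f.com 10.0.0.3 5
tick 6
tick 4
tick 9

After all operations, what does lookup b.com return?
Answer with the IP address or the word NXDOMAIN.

Op 1: insert e.com -> 10.0.0.2 (expiry=0+4=4). clock=0
Op 2: tick 5 -> clock=5. purged={e.com}
Op 3: tick 6 -> clock=11.
Op 4: tick 10 -> clock=21.
Op 5: insert d.com -> 10.0.0.1 (expiry=21+2=23). clock=21
Op 6: tick 6 -> clock=27. purged={d.com}
Op 7: tick 1 -> clock=28.
Op 8: insert f.com -> 10.0.0.3 (expiry=28+5=33). clock=28
Op 9: tick 7 -> clock=35. purged={f.com}
Op 10: tick 3 -> clock=38.
Op 11: insert e.com -> 10.0.0.2 (expiry=38+1=39). clock=38
Op 12: insert e.com -> 10.0.0.1 (expiry=38+5=43). clock=38
Op 13: insert d.com -> 10.0.0.3 (expiry=38+4=42). clock=38
Op 14: insert b.com -> 10.0.0.3 (expiry=38+2=40). clock=38
Op 15: insert c.com -> 10.0.0.3 (expiry=38+5=43). clock=38
Op 16: insert f.com -> 10.0.0.3 (expiry=38+5=43). clock=38
Op 17: tick 6 -> clock=44. purged={b.com,c.com,d.com,e.com,f.com}
Op 18: tick 4 -> clock=48.
Op 19: tick 9 -> clock=57.
lookup b.com: not in cache (expired or never inserted)

Answer: NXDOMAIN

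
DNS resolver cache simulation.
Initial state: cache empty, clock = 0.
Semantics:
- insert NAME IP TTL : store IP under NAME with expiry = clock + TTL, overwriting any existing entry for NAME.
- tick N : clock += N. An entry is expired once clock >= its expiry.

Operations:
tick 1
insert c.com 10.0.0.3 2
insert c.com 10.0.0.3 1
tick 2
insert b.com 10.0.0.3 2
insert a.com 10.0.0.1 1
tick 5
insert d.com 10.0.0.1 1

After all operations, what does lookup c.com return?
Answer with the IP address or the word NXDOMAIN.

Op 1: tick 1 -> clock=1.
Op 2: insert c.com -> 10.0.0.3 (expiry=1+2=3). clock=1
Op 3: insert c.com -> 10.0.0.3 (expiry=1+1=2). clock=1
Op 4: tick 2 -> clock=3. purged={c.com}
Op 5: insert b.com -> 10.0.0.3 (expiry=3+2=5). clock=3
Op 6: insert a.com -> 10.0.0.1 (expiry=3+1=4). clock=3
Op 7: tick 5 -> clock=8. purged={a.com,b.com}
Op 8: insert d.com -> 10.0.0.1 (expiry=8+1=9). clock=8
lookup c.com: not in cache (expired or never inserted)

Answer: NXDOMAIN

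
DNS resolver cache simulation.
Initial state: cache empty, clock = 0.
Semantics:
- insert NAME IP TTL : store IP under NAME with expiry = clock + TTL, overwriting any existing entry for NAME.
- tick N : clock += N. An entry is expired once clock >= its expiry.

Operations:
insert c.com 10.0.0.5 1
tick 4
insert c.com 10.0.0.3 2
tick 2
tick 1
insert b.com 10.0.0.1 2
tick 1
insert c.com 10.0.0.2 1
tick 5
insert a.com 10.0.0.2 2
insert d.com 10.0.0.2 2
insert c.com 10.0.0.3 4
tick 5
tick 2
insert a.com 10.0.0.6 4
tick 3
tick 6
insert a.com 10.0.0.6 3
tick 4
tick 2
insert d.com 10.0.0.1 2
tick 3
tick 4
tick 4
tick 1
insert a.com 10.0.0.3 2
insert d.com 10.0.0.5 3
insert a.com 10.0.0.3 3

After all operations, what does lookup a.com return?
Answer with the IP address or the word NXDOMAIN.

Op 1: insert c.com -> 10.0.0.5 (expiry=0+1=1). clock=0
Op 2: tick 4 -> clock=4. purged={c.com}
Op 3: insert c.com -> 10.0.0.3 (expiry=4+2=6). clock=4
Op 4: tick 2 -> clock=6. purged={c.com}
Op 5: tick 1 -> clock=7.
Op 6: insert b.com -> 10.0.0.1 (expiry=7+2=9). clock=7
Op 7: tick 1 -> clock=8.
Op 8: insert c.com -> 10.0.0.2 (expiry=8+1=9). clock=8
Op 9: tick 5 -> clock=13. purged={b.com,c.com}
Op 10: insert a.com -> 10.0.0.2 (expiry=13+2=15). clock=13
Op 11: insert d.com -> 10.0.0.2 (expiry=13+2=15). clock=13
Op 12: insert c.com -> 10.0.0.3 (expiry=13+4=17). clock=13
Op 13: tick 5 -> clock=18. purged={a.com,c.com,d.com}
Op 14: tick 2 -> clock=20.
Op 15: insert a.com -> 10.0.0.6 (expiry=20+4=24). clock=20
Op 16: tick 3 -> clock=23.
Op 17: tick 6 -> clock=29. purged={a.com}
Op 18: insert a.com -> 10.0.0.6 (expiry=29+3=32). clock=29
Op 19: tick 4 -> clock=33. purged={a.com}
Op 20: tick 2 -> clock=35.
Op 21: insert d.com -> 10.0.0.1 (expiry=35+2=37). clock=35
Op 22: tick 3 -> clock=38. purged={d.com}
Op 23: tick 4 -> clock=42.
Op 24: tick 4 -> clock=46.
Op 25: tick 1 -> clock=47.
Op 26: insert a.com -> 10.0.0.3 (expiry=47+2=49). clock=47
Op 27: insert d.com -> 10.0.0.5 (expiry=47+3=50). clock=47
Op 28: insert a.com -> 10.0.0.3 (expiry=47+3=50). clock=47
lookup a.com: present, ip=10.0.0.3 expiry=50 > clock=47

Answer: 10.0.0.3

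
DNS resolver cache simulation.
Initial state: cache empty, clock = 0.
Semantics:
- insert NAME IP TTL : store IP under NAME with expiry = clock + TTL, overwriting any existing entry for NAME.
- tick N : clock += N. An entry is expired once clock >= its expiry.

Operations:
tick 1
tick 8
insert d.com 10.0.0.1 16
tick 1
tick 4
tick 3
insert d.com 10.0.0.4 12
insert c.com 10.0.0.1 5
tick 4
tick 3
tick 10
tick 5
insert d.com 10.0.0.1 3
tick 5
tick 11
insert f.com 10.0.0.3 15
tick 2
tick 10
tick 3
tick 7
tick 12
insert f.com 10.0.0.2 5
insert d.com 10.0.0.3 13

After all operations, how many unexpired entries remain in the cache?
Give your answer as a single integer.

Op 1: tick 1 -> clock=1.
Op 2: tick 8 -> clock=9.
Op 3: insert d.com -> 10.0.0.1 (expiry=9+16=25). clock=9
Op 4: tick 1 -> clock=10.
Op 5: tick 4 -> clock=14.
Op 6: tick 3 -> clock=17.
Op 7: insert d.com -> 10.0.0.4 (expiry=17+12=29). clock=17
Op 8: insert c.com -> 10.0.0.1 (expiry=17+5=22). clock=17
Op 9: tick 4 -> clock=21.
Op 10: tick 3 -> clock=24. purged={c.com}
Op 11: tick 10 -> clock=34. purged={d.com}
Op 12: tick 5 -> clock=39.
Op 13: insert d.com -> 10.0.0.1 (expiry=39+3=42). clock=39
Op 14: tick 5 -> clock=44. purged={d.com}
Op 15: tick 11 -> clock=55.
Op 16: insert f.com -> 10.0.0.3 (expiry=55+15=70). clock=55
Op 17: tick 2 -> clock=57.
Op 18: tick 10 -> clock=67.
Op 19: tick 3 -> clock=70. purged={f.com}
Op 20: tick 7 -> clock=77.
Op 21: tick 12 -> clock=89.
Op 22: insert f.com -> 10.0.0.2 (expiry=89+5=94). clock=89
Op 23: insert d.com -> 10.0.0.3 (expiry=89+13=102). clock=89
Final cache (unexpired): {d.com,f.com} -> size=2

Answer: 2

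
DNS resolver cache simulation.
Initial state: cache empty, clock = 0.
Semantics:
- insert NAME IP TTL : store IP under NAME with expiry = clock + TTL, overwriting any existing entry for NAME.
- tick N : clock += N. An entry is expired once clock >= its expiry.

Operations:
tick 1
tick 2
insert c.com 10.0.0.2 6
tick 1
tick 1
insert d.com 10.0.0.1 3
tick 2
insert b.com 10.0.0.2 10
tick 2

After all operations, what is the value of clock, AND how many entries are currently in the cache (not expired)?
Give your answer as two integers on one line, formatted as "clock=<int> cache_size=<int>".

Answer: clock=9 cache_size=1

Derivation:
Op 1: tick 1 -> clock=1.
Op 2: tick 2 -> clock=3.
Op 3: insert c.com -> 10.0.0.2 (expiry=3+6=9). clock=3
Op 4: tick 1 -> clock=4.
Op 5: tick 1 -> clock=5.
Op 6: insert d.com -> 10.0.0.1 (expiry=5+3=8). clock=5
Op 7: tick 2 -> clock=7.
Op 8: insert b.com -> 10.0.0.2 (expiry=7+10=17). clock=7
Op 9: tick 2 -> clock=9. purged={c.com,d.com}
Final clock = 9
Final cache (unexpired): {b.com} -> size=1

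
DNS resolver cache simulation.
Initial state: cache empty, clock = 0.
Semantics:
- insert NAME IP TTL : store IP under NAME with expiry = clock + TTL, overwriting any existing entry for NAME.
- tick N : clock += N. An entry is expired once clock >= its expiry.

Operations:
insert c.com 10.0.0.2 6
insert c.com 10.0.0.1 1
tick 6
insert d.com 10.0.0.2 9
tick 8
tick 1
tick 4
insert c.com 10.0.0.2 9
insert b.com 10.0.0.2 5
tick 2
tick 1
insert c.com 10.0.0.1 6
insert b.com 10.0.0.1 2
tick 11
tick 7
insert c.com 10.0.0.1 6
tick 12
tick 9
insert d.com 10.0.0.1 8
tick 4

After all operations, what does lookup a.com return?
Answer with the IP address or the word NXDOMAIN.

Op 1: insert c.com -> 10.0.0.2 (expiry=0+6=6). clock=0
Op 2: insert c.com -> 10.0.0.1 (expiry=0+1=1). clock=0
Op 3: tick 6 -> clock=6. purged={c.com}
Op 4: insert d.com -> 10.0.0.2 (expiry=6+9=15). clock=6
Op 5: tick 8 -> clock=14.
Op 6: tick 1 -> clock=15. purged={d.com}
Op 7: tick 4 -> clock=19.
Op 8: insert c.com -> 10.0.0.2 (expiry=19+9=28). clock=19
Op 9: insert b.com -> 10.0.0.2 (expiry=19+5=24). clock=19
Op 10: tick 2 -> clock=21.
Op 11: tick 1 -> clock=22.
Op 12: insert c.com -> 10.0.0.1 (expiry=22+6=28). clock=22
Op 13: insert b.com -> 10.0.0.1 (expiry=22+2=24). clock=22
Op 14: tick 11 -> clock=33. purged={b.com,c.com}
Op 15: tick 7 -> clock=40.
Op 16: insert c.com -> 10.0.0.1 (expiry=40+6=46). clock=40
Op 17: tick 12 -> clock=52. purged={c.com}
Op 18: tick 9 -> clock=61.
Op 19: insert d.com -> 10.0.0.1 (expiry=61+8=69). clock=61
Op 20: tick 4 -> clock=65.
lookup a.com: not in cache (expired or never inserted)

Answer: NXDOMAIN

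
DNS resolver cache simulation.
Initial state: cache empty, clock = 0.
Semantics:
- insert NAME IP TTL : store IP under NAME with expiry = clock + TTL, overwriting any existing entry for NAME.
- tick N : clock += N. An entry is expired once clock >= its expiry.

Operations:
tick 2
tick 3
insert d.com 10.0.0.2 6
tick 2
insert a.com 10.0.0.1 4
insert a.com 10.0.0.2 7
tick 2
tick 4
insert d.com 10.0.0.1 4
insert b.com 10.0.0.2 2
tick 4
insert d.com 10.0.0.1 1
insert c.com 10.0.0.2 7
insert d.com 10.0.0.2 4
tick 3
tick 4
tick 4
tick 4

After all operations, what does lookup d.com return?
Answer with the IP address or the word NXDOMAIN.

Op 1: tick 2 -> clock=2.
Op 2: tick 3 -> clock=5.
Op 3: insert d.com -> 10.0.0.2 (expiry=5+6=11). clock=5
Op 4: tick 2 -> clock=7.
Op 5: insert a.com -> 10.0.0.1 (expiry=7+4=11). clock=7
Op 6: insert a.com -> 10.0.0.2 (expiry=7+7=14). clock=7
Op 7: tick 2 -> clock=9.
Op 8: tick 4 -> clock=13. purged={d.com}
Op 9: insert d.com -> 10.0.0.1 (expiry=13+4=17). clock=13
Op 10: insert b.com -> 10.0.0.2 (expiry=13+2=15). clock=13
Op 11: tick 4 -> clock=17. purged={a.com,b.com,d.com}
Op 12: insert d.com -> 10.0.0.1 (expiry=17+1=18). clock=17
Op 13: insert c.com -> 10.0.0.2 (expiry=17+7=24). clock=17
Op 14: insert d.com -> 10.0.0.2 (expiry=17+4=21). clock=17
Op 15: tick 3 -> clock=20.
Op 16: tick 4 -> clock=24. purged={c.com,d.com}
Op 17: tick 4 -> clock=28.
Op 18: tick 4 -> clock=32.
lookup d.com: not in cache (expired or never inserted)

Answer: NXDOMAIN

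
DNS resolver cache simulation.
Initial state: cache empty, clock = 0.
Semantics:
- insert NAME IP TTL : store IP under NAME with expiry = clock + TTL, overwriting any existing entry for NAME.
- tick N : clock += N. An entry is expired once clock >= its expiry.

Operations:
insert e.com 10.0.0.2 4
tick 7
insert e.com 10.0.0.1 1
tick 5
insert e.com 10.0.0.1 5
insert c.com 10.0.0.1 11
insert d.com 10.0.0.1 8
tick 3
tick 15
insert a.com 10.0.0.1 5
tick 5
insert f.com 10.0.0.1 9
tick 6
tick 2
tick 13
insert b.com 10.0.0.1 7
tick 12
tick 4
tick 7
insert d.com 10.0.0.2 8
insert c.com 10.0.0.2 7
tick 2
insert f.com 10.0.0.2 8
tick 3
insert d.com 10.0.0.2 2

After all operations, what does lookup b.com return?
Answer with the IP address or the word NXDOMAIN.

Op 1: insert e.com -> 10.0.0.2 (expiry=0+4=4). clock=0
Op 2: tick 7 -> clock=7. purged={e.com}
Op 3: insert e.com -> 10.0.0.1 (expiry=7+1=8). clock=7
Op 4: tick 5 -> clock=12. purged={e.com}
Op 5: insert e.com -> 10.0.0.1 (expiry=12+5=17). clock=12
Op 6: insert c.com -> 10.0.0.1 (expiry=12+11=23). clock=12
Op 7: insert d.com -> 10.0.0.1 (expiry=12+8=20). clock=12
Op 8: tick 3 -> clock=15.
Op 9: tick 15 -> clock=30. purged={c.com,d.com,e.com}
Op 10: insert a.com -> 10.0.0.1 (expiry=30+5=35). clock=30
Op 11: tick 5 -> clock=35. purged={a.com}
Op 12: insert f.com -> 10.0.0.1 (expiry=35+9=44). clock=35
Op 13: tick 6 -> clock=41.
Op 14: tick 2 -> clock=43.
Op 15: tick 13 -> clock=56. purged={f.com}
Op 16: insert b.com -> 10.0.0.1 (expiry=56+7=63). clock=56
Op 17: tick 12 -> clock=68. purged={b.com}
Op 18: tick 4 -> clock=72.
Op 19: tick 7 -> clock=79.
Op 20: insert d.com -> 10.0.0.2 (expiry=79+8=87). clock=79
Op 21: insert c.com -> 10.0.0.2 (expiry=79+7=86). clock=79
Op 22: tick 2 -> clock=81.
Op 23: insert f.com -> 10.0.0.2 (expiry=81+8=89). clock=81
Op 24: tick 3 -> clock=84.
Op 25: insert d.com -> 10.0.0.2 (expiry=84+2=86). clock=84
lookup b.com: not in cache (expired or never inserted)

Answer: NXDOMAIN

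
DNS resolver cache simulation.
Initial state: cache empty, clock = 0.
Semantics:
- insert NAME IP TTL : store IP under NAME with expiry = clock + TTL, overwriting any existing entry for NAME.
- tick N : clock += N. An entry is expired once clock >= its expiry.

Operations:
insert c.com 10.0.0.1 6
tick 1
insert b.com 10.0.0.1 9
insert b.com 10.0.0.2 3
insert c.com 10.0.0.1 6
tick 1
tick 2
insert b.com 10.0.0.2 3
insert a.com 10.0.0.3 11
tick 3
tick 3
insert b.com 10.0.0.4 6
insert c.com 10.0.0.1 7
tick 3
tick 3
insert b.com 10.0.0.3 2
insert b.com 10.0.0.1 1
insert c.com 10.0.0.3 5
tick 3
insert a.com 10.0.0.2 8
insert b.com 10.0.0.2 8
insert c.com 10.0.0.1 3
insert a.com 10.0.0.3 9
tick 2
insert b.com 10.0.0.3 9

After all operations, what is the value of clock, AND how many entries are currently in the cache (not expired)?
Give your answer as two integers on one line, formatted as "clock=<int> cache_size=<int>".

Answer: clock=21 cache_size=3

Derivation:
Op 1: insert c.com -> 10.0.0.1 (expiry=0+6=6). clock=0
Op 2: tick 1 -> clock=1.
Op 3: insert b.com -> 10.0.0.1 (expiry=1+9=10). clock=1
Op 4: insert b.com -> 10.0.0.2 (expiry=1+3=4). clock=1
Op 5: insert c.com -> 10.0.0.1 (expiry=1+6=7). clock=1
Op 6: tick 1 -> clock=2.
Op 7: tick 2 -> clock=4. purged={b.com}
Op 8: insert b.com -> 10.0.0.2 (expiry=4+3=7). clock=4
Op 9: insert a.com -> 10.0.0.3 (expiry=4+11=15). clock=4
Op 10: tick 3 -> clock=7. purged={b.com,c.com}
Op 11: tick 3 -> clock=10.
Op 12: insert b.com -> 10.0.0.4 (expiry=10+6=16). clock=10
Op 13: insert c.com -> 10.0.0.1 (expiry=10+7=17). clock=10
Op 14: tick 3 -> clock=13.
Op 15: tick 3 -> clock=16. purged={a.com,b.com}
Op 16: insert b.com -> 10.0.0.3 (expiry=16+2=18). clock=16
Op 17: insert b.com -> 10.0.0.1 (expiry=16+1=17). clock=16
Op 18: insert c.com -> 10.0.0.3 (expiry=16+5=21). clock=16
Op 19: tick 3 -> clock=19. purged={b.com}
Op 20: insert a.com -> 10.0.0.2 (expiry=19+8=27). clock=19
Op 21: insert b.com -> 10.0.0.2 (expiry=19+8=27). clock=19
Op 22: insert c.com -> 10.0.0.1 (expiry=19+3=22). clock=19
Op 23: insert a.com -> 10.0.0.3 (expiry=19+9=28). clock=19
Op 24: tick 2 -> clock=21.
Op 25: insert b.com -> 10.0.0.3 (expiry=21+9=30). clock=21
Final clock = 21
Final cache (unexpired): {a.com,b.com,c.com} -> size=3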